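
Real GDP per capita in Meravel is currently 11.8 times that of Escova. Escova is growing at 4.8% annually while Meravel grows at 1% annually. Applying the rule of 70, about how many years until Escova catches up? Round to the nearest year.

around 66 years

What matters is the difference: 3.8 pp.
Rule of 70 on the gap: the ratio halves every 70/3.8 ≈ 18.42 years.
An 11.8 times gap takes log₂(11.8) ≈ 3.56 halvings to close: 3.56 × 18.42 ≈ 66 years.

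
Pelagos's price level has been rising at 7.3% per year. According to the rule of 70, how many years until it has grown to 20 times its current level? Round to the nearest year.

roughly 41 years

Doubling time ≈ 70/7.3 = 9.59 years.
Reaching 20× takes log₂(20) ≈ 4.32 doublings.
4.32 × 9.59 ≈ 41 years.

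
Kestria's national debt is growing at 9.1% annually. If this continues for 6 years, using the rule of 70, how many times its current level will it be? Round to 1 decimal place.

roughly 1.7 times

Doubles every ≈ 7.69 years (70/9.1).
6 years is 0.78 doublings; 2^0.78 ≈ 1.7×.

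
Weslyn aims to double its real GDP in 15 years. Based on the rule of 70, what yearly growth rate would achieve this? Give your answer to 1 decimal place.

roughly 4.7% per year

70 / 15 ≈ 4.67, so about 4.7% per year.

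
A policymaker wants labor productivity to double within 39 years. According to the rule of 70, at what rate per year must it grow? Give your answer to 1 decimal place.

about 1.8% per year

70 / 39 ≈ 1.79, so about 1.8% per year.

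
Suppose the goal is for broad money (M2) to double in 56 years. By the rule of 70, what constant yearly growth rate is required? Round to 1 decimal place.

70 / 56 ≈ 1.25, so about 1.3% per year.

around 1.3%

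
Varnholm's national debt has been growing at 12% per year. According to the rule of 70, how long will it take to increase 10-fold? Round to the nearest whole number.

approximately 19 years

One doubling takes 70/12 = 5.83 years.
Reaching 10× takes log₂(10) ≈ 3.32 doublings.
3.32 × 5.83 ≈ 19 years.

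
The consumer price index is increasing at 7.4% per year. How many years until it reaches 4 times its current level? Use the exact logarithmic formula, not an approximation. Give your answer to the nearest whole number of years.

19 years

t = ln(4) / ln(1 + 0.074) = 1.3863 / 0.071390 ≈ 19.42.
≈ 19 years.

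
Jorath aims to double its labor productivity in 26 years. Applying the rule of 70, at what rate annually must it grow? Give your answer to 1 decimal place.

about 2.7%

70 / 26 ≈ 2.69, so about 2.7% annually.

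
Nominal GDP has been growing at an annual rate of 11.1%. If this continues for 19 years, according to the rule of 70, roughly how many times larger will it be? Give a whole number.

approximately 8 times

Doubling time ≈ 70/11.1 = 6.31 years.
19/6.31 ≈ 3 doublings, so about 2^3 = 8×.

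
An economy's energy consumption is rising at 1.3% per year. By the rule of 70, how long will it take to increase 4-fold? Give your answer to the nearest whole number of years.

roughly 108 years

One doubling takes 70/1.3 = 53.85 years.
4 = 2^2, so 2 doublings → 108 years.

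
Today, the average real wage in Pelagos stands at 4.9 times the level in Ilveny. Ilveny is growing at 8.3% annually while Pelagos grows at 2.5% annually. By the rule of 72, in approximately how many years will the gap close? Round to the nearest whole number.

What matters is the difference: 5.8 pp.
Rule of 72 on the gap: the ratio halves every 72/5.8 ≈ 12.41 years.
A 4.9 times gap takes log₂(4.9) ≈ 2.29 halvings to close: 2.29 × 12.41 ≈ 28 years.

≈ 28 years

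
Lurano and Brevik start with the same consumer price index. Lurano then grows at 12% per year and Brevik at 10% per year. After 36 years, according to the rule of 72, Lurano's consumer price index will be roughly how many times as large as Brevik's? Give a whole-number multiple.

Only the 2-point difference matters.
72/2 ≈ 36.00 years per doubling of the ratio; 36 years gives 1.00 doublings, so ≈ 2×.

roughly 2 times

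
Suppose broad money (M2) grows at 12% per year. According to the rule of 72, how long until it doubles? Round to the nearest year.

around 6 years

72/12 ≈ 6.00, so it doubles roughly every 6 years.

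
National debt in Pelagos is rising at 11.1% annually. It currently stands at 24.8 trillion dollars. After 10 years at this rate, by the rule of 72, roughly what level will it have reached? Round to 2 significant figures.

around 72 trillion dollars

Doubling time ≈ 72/11.1 = 6.49 years.
10 years is 10/6.49 ≈ 1.54 doublings, a factor of 2^1.54 ≈ 2.91.
24.8 × 2.91 ≈ 72 trillion dollars.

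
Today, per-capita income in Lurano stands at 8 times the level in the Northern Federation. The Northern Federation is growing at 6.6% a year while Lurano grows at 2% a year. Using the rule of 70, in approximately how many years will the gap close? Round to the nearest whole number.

approximately 46 years

What matters is the difference: 4.6 pp.
Rule of 70 on the gap: the ratio halves every 70/4.6 ≈ 15.22 years.
An 8 times gap closes after 3 halvings: 3 × 15.22 ≈ 46 years.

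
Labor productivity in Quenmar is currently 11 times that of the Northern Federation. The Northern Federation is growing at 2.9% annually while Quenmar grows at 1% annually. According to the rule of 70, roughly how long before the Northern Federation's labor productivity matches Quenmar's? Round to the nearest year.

roughly 127 years

What matters is the difference: 1.9 pp.
Rule of 70 on the gap: the ratio halves every 70/1.9 ≈ 36.84 years.
An 11 times gap takes log₂(11) ≈ 3.46 halvings to close: 3.46 × 36.84 ≈ 127 years.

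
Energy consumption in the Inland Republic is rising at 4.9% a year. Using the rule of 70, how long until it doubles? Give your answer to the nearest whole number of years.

14 years

At 4.9%, doubling takes about 70/4.9 = 14.29 years.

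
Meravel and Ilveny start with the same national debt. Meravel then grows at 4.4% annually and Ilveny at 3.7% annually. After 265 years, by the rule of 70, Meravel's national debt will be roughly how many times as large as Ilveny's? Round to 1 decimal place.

around 6.3 times

Rate gap = 4.4% − 3.7% = 0.7 points.
The ratio doubles every 70/0.7 ≈ 100.00 years.
265/100.00 ≈ 2.65 doublings → ratio ≈ 2^2.65 ≈ 6.3.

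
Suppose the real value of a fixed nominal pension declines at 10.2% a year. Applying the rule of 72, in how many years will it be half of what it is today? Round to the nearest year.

The rule works in reverse for decay: 72/10.2 ≈ 7.06 years to halve.

about 7 years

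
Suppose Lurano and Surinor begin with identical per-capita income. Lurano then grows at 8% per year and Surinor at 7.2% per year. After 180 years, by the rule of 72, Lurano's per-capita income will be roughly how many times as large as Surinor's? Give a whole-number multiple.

Rate gap = 8% − 7.2% = 0.8 points.
The ratio doubles every 72/0.8 ≈ 90.00 years.
180/90.00 ≈ 2.00 doublings → ratio ≈ 2^2.00 ≈ 4.

≈ 4 times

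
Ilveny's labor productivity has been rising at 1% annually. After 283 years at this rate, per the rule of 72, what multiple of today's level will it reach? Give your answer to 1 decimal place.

Doubles every ≈ 72.00 years (72/1).
283 years is 3.93 doublings; 2^3.93 ≈ 15.2×.

approximately 15.2 times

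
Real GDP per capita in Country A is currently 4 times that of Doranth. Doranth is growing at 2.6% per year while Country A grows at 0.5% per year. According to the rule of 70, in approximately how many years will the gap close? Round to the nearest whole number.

What matters is the difference: 2.1 pp.
Rule of 70 on the gap: the ratio halves every 70/2.1 ≈ 33.33 years.
A 4 times gap closes after 2 halvings: 2 × 33.33 ≈ 67 years.

≈ 67 years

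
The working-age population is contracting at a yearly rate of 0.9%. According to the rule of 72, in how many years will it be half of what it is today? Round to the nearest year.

The rule works in reverse for decay: 72/0.9 ≈ 80.00 years to halve.

80 years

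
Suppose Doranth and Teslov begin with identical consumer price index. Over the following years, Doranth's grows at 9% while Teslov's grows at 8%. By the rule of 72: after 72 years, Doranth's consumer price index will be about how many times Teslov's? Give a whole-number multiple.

Only the 1-point difference matters.
72/1 ≈ 72.00 years per doubling of the ratio; 72 years gives 1.00 doublings, so ≈ 2×.

about 2 times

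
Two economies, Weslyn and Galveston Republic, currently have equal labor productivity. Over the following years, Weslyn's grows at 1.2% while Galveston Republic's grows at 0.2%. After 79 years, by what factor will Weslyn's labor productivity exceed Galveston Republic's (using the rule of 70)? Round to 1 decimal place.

Weslyn pulls ahead at 1 pp per year, so the ratio doubles every 70/1 ≈ 70.00 years.
In 79 years that's 1.13 doublings: 2^1.13 ≈ 2.2.

approximately 2.2 times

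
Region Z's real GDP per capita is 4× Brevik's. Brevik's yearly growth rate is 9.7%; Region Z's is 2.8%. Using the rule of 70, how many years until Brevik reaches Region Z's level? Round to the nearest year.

What matters is the difference: 6.9 pp.
Rule of 70 on the gap: the ratio halves every 70/6.9 ≈ 10.14 years.
A 4× gap closes after 2 halvings: 2 × 10.14 ≈ 20 years.

about 20 years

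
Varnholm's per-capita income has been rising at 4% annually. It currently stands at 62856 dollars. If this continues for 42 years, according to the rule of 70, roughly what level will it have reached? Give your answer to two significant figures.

Doubling time ≈ 70/4 = 17.50 years.
42 years is 42/17.50 ≈ 2.40 doublings, a factor of 2^2.40 ≈ 5.28.
62856 × 5.28 ≈ 330000 dollars.

≈ 330000 dollars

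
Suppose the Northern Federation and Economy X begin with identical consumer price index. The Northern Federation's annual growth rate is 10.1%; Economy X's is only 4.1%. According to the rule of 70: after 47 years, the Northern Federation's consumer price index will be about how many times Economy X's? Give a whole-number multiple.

Only the 6-point difference matters.
70/6 ≈ 11.67 years per doubling of the ratio; 47 years gives 4.03 doublings, so ≈ 16×.

≈ 16 times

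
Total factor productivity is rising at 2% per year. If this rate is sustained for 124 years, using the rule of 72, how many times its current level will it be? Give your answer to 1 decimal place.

approximately 10.9 times

Doubles every ≈ 36.00 years (72/2).
124 years is 3.44 doublings; 2^3.44 ≈ 10.9×.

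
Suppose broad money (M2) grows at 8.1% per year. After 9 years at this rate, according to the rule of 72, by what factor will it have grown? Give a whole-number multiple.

72/8.1 ≈ 8.89 years per doubling.
9 years fits 1 doubling: 2^1 = 2.

around 2 times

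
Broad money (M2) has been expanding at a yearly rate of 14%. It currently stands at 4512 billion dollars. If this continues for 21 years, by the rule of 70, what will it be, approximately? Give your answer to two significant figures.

around 83000 billion dollars

It doubles every 70/14 ≈ 5.00 years, so 21 years is 4.20 doublings.
2^4.20 ≈ 18.38; 4512 × 18.38 ≈ 83000 billion dollars.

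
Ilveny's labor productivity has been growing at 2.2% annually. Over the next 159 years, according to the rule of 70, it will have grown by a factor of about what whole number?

70/2.2 ≈ 31.82 years per doubling.
159 years fits 5 doublings: 2^5 = 32.

approximately 32 times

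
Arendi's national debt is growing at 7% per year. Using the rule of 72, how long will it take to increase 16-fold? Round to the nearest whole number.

At 7% it doubles every 72/7 ≈ 10.29 years.
16× is 4 doublings, so 4 × 10.29 ≈ 41 years.

roughly 41 years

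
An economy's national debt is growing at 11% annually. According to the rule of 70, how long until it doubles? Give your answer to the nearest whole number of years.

approximately 6 years

70/11 ≈ 6.36, so it doubles roughly every 6 years.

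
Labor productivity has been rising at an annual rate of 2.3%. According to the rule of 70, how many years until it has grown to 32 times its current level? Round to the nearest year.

about 152 years

One doubling takes 70/2.3 = 30.43 years.
32 = 2^5, so 5 doublings → 152 years.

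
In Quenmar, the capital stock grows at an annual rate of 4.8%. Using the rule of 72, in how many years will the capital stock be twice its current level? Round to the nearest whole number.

around 15 years

72/4.8 ≈ 15.00, so it doubles roughly every 15 years.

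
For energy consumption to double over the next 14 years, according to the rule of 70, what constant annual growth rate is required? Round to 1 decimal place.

70 / 14 ≈ 5.00, so about 5.0% annually.

5.0%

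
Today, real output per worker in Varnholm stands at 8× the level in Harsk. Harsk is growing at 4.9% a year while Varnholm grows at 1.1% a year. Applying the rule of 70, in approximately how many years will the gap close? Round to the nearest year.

about 55 years

Harsk gains on Varnholm at 4.9% − 1.1% = 3.8 points a year.
At that relative rate the gap halves every 70/3.8 ≈ 18.42 years.
An 8× gap closes after 3 halvings: 3 × 18.42 ≈ 55 years.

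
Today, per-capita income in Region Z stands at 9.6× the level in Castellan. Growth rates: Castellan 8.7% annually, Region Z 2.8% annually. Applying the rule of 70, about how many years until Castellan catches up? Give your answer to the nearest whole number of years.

around 39 years

Castellan gains on Region Z at 8.7% − 2.8% = 5.9 points a year.
At that relative rate the gap halves every 70/5.9 ≈ 11.86 years.
A 9.6× gap takes log₂(9.6) ≈ 3.26 halvings to close: 3.26 × 11.86 ≈ 39 years.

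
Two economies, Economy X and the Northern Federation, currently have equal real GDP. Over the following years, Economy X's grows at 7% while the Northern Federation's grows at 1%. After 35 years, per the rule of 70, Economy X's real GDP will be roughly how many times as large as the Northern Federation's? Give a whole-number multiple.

8 times

Only the 6-point difference matters.
70/6 ≈ 11.67 years per doubling of the ratio; 35 years gives 3.00 doublings, so ≈ 8×.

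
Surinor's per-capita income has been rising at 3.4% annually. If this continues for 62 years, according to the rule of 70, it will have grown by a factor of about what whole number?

70/3.4 ≈ 20.59 years per doubling.
62 years fits 3 doublings: 2^3 = 8.

around 8 times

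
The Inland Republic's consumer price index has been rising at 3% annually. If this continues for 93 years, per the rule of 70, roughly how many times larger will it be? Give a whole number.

At 3% one doubling takes ≈ 23.33 years; 93 years is 4 of them, so ×16.

approximately 16 times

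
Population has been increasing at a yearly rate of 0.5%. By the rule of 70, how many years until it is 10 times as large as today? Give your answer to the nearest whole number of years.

roughly 465 years

Doubling time ≈ 70/0.5 = 140.00 years.
Reaching 10× takes log₂(10) ≈ 3.32 doublings.
3.32 × 140.00 ≈ 465 years.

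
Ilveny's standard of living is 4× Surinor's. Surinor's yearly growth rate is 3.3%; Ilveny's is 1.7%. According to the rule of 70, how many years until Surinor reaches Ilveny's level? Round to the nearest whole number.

88 years

What matters is the difference: 1.6 pp.
Rule of 70 on the gap: the ratio halves every 70/1.6 ≈ 43.75 years.
A 4× gap closes after 2 halvings: 2 × 43.75 ≈ 88 years.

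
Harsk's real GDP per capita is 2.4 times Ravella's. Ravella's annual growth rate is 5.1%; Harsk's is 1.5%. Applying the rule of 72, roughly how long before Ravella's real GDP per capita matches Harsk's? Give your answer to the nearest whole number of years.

The growth-rate gap is 5.1% − 1.5% = 3.6 percentage points.
So the ratio between them halves every 72/3.6 ≈ 20.00 years.
A 2.4 times gap takes log₂(2.4) ≈ 1.26 halvings to close: 1.26 × 20.00 ≈ 25 years.

around 25 years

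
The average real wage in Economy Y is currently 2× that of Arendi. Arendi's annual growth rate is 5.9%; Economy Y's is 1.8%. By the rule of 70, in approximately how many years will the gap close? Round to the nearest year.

Arendi gains on Economy Y at 5.9% − 1.8% = 4.1 points a year.
At that relative rate the gap halves every 70/4.1 ≈ 17.07 years.
A 2× gap closes after 1 halving: 1 × 17.07 ≈ 17 years.

17 years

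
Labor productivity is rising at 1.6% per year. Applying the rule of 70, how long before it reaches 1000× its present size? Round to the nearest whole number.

approximately 436 years

One doubling takes 70/1.6 = 43.75 years.
Reaching 1000× takes log₂(1000) ≈ 9.97 doublings.
9.97 × 43.75 ≈ 436 years.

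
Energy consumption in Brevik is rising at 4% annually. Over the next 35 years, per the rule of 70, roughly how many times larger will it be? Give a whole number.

Doubling time ≈ 70/4 = 17.50 years.
35/17.50 ≈ 2 doublings, so about 2^2 = 4×.

roughly 4 times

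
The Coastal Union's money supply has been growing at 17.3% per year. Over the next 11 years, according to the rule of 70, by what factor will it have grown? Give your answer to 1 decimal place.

around 6.6 times

Doubles every ≈ 4.05 years (70/17.3).
11 years is 2.72 doublings; 2^2.72 ≈ 6.6×.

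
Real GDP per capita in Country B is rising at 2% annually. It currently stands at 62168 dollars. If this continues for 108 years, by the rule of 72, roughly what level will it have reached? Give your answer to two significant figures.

It doubles every 72/2 ≈ 36.00 years, so 108 years is 3.00 doublings.
2^3.00 ≈ 8.00; 62168 × 8.00 ≈ 500000 dollars.

around 500000 dollars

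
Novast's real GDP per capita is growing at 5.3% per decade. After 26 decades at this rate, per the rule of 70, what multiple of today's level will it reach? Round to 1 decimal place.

approximately 3.9 times

Doubling time ≈ 70/5.3 = 13.21 decades.
26 decades / 13.21 ≈ 1.97 doublings → factor 2^1.97 ≈ 3.9.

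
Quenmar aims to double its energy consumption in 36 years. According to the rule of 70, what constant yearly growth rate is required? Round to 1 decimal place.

70 / 36 ≈ 1.94, so about 1.9% per year.

roughly 1.9%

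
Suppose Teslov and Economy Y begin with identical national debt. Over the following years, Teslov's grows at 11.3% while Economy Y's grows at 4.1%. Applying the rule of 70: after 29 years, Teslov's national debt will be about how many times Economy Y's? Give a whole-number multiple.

around 8 times

Teslov pulls ahead at 7.2 pp per year, so the ratio doubles every 70/7.2 ≈ 9.72 years.
In 29 years that's 2.98 doublings: 2^2.98 ≈ 8.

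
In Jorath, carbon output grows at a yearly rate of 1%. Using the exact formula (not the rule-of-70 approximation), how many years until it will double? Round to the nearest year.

70 years

t = ln(2) / ln(1 + 0.01) = 0.6931 / 0.009950 ≈ 69.66.
≈ 70 years.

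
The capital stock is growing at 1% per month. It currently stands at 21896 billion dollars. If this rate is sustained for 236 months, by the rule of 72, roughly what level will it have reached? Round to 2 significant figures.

Doubling time ≈ 72/1 = 72.00 months.
236 months is 236/72.00 ≈ 3.28 doublings, a factor of 2^3.28 ≈ 9.71.
21896 × 9.71 ≈ 210000 billion dollars.

210000 billion dollars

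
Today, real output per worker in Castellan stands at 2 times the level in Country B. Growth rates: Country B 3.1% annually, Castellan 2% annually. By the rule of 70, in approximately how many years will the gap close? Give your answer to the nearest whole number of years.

64 years

The growth-rate gap is 3.1% − 2% = 1.1 percentage points.
So the ratio between them halves every 70/1.1 ≈ 63.64 years.
A 2 times gap closes after 1 halving: 1 × 63.64 ≈ 64 years.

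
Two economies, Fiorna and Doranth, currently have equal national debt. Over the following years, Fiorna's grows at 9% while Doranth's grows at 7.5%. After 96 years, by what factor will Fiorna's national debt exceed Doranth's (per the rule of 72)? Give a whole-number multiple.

Only the 1.5-point difference matters.
72/1.5 ≈ 48.00 years per doubling of the ratio; 96 years gives 2.00 doublings, so ≈ 4×.

about 4 times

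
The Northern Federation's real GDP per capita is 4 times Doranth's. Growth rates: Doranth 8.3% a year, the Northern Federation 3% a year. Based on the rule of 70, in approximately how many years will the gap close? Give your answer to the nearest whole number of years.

roughly 26 years

Doranth gains on the Northern Federation at 8.3% − 3% = 5.3 points a year.
At that relative rate the gap halves every 70/5.3 ≈ 13.21 years.
A 4 times gap closes after 2 halvings: 2 × 13.21 ≈ 26 years.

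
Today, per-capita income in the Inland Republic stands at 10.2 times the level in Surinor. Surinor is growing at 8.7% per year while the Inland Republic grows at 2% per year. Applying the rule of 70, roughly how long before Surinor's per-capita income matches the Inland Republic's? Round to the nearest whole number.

35 years

What matters is the difference: 6.7 pp.
Rule of 70 on the gap: the ratio halves every 70/6.7 ≈ 10.45 years.
A 10.2 times gap takes log₂(10.2) ≈ 3.35 halvings to close: 3.35 × 10.45 ≈ 35 years.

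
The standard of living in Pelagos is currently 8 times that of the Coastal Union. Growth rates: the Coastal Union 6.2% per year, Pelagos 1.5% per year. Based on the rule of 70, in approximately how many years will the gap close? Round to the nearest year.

the Coastal Union gains on Pelagos at 6.2% − 1.5% = 4.7 points a year.
At that relative rate the gap halves every 70/4.7 ≈ 14.89 years.
An 8 times gap closes after 3 halvings: 3 × 14.89 ≈ 45 years.

around 45 years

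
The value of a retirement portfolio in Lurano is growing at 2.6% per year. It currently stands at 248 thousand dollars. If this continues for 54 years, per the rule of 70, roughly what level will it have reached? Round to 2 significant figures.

It doubles every 70/2.6 ≈ 26.92 years, so 54 years is 2.01 doublings.
2^2.01 ≈ 4.03; 248 × 4.03 ≈ 1000 thousand dollars.

approximately 1000 thousand dollars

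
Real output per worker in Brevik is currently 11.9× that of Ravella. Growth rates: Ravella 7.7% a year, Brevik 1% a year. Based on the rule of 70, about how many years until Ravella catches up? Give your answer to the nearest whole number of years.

What matters is the difference: 6.7 pp.
Rule of 70 on the gap: the ratio halves every 70/6.7 ≈ 10.45 years.
An 11.9× gap takes log₂(11.9) ≈ 3.57 halvings to close: 3.57 × 10.45 ≈ 37 years.

≈ 37 years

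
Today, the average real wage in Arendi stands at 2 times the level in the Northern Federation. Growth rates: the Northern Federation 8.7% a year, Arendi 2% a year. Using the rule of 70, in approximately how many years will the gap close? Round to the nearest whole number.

approximately 10 years

What matters is the difference: 6.7 pp.
Rule of 70 on the gap: the ratio halves every 70/6.7 ≈ 10.45 years.
A 2 times gap closes after 1 halving: 1 × 10.45 ≈ 10 years.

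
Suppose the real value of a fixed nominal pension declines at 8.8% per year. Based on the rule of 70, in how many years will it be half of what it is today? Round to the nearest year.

Halving time ≈ 70 / 8.8 = 7.95 → 8 years.

roughly 8 years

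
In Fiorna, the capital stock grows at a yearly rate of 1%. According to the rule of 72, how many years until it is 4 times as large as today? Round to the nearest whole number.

At 1% it doubles every 72/1 ≈ 72.00 years.
4× is 2 doublings, so 2 × 72.00 ≈ 144 years.

about 144 years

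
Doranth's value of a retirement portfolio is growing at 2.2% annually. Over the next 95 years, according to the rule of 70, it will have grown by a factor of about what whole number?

around 8 times

Doubling time ≈ 70/2.2 = 31.82 years.
95/31.82 ≈ 3 doublings, so about 2^3 = 8×.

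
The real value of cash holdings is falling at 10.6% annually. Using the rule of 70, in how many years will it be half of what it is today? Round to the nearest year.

The rule works in reverse for decay: 70/10.6 ≈ 6.60 years to halve.

roughly 7 years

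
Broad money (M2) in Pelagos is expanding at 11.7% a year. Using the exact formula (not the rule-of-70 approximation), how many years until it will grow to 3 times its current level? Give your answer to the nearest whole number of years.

t = ln(3) / ln(1 + 0.117) = 1.0986 / 0.110647 ≈ 9.93.
≈ 10 years.

10 years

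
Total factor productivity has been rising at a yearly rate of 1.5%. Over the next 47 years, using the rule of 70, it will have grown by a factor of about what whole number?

2 times

Doubling time ≈ 70/1.5 = 46.67 years.
47/46.67 ≈ 1 doubling, so about 2^1 = 2×.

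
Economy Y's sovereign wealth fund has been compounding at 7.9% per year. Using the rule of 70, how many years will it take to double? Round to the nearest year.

At 7.9%, doubling takes about 70/7.9 = 8.86 years.

≈ 9 years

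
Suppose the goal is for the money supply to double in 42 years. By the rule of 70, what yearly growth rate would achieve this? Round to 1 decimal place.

70 / 42 ≈ 1.67, so about 1.7% per year.

approximately 1.7%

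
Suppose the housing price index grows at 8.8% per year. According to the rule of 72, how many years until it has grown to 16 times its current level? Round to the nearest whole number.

Doubling time ≈ 72/8.8 = 8.18 years.
16 = 2^4, so 4 doublings → 33 years.

33 years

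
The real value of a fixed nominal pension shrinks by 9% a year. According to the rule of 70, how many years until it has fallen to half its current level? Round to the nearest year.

The rule works in reverse for decay: 70/9 ≈ 7.78 years to halve.

approximately 8 years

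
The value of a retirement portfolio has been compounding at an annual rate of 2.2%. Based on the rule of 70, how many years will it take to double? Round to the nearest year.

At 2.2%, doubling takes about 70/2.2 = 31.82 years.

≈ 32 years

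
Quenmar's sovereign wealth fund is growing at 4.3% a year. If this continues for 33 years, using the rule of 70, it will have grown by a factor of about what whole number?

4 times

70/4.3 ≈ 16.28 years per doubling.
33 years fits 2 doublings: 2^2 = 4.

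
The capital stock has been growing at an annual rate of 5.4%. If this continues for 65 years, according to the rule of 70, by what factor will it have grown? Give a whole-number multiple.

roughly 32 times

At 5.4% one doubling takes ≈ 12.96 years; 65 years is 5 of them, so ×32.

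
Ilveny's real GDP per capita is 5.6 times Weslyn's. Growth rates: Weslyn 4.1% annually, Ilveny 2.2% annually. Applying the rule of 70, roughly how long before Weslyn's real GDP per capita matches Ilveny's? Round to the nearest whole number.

around 92 years

What matters is the difference: 1.9 pp.
Rule of 70 on the gap: the ratio halves every 70/1.9 ≈ 36.84 years.
A 5.6 times gap takes log₂(5.6) ≈ 2.49 halvings to close: 2.49 × 36.84 ≈ 92 years.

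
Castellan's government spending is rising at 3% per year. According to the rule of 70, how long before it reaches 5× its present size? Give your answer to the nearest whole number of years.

At 3% it doubles every 70/3 ≈ 23.33 years.
5× is log₂ 5 ≈ 2.32 doublings, so ≈ 2.32 × 23.33 = 54 years.

approximately 54 years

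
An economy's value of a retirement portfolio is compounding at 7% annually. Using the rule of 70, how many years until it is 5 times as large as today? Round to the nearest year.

Doubling time ≈ 70/7 = 10.00 years.
5× is log₂ 5 ≈ 2.32 doublings, so ≈ 2.32 × 10.00 = 23 years.

around 23 years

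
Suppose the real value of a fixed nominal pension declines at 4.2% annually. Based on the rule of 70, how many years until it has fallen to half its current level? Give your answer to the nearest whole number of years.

Halving time ≈ 70 / 4.2 = 16.67 → 17 years.

roughly 17 years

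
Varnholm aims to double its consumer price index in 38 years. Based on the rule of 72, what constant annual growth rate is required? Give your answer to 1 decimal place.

roughly 1.9% a year

72 / 38 ≈ 1.89, so about 1.9% a year.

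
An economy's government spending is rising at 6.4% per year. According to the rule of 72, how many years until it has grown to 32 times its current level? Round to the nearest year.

approximately 56 years

Doubling time ≈ 72/6.4 = 11.25 years.
32 = 2^5, so 5 doublings → 56 years.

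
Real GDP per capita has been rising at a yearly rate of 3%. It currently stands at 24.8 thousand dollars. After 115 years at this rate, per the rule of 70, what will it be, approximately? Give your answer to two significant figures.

760 thousand dollars

It doubles every 70/3 ≈ 23.33 years, so 115 years is 4.93 doublings.
2^4.93 ≈ 30.48; 24.8 × 30.48 ≈ 760 thousand dollars.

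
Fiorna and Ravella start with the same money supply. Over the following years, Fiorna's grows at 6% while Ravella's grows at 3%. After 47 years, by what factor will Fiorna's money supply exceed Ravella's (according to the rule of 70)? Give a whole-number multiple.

Fiorna pulls ahead at 3 pp per year, so the ratio doubles every 70/3 ≈ 23.33 years.
In 47 years that's 2.01 doublings: 2^2.01 ≈ 4.

around 4 times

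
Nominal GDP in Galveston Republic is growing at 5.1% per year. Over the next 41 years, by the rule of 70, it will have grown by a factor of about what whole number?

Doubling time ≈ 70/5.1 = 13.73 years.
41/13.73 ≈ 3 doublings, so about 2^3 = 8×.

about 8 times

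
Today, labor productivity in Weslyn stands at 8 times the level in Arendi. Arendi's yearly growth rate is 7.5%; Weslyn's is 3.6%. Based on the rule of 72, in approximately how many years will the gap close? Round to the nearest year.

What matters is the difference: 3.9 pp.
Rule of 72 on the gap: the ratio halves every 72/3.9 ≈ 18.46 years.
An 8 times gap closes after 3 halvings: 3 × 18.46 ≈ 55 years.

roughly 55 years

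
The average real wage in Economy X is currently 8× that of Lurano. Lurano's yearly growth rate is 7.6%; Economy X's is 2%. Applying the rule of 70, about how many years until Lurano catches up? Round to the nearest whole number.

Lurano gains on Economy X at 7.6% − 2% = 5.6 points a year.
At that relative rate the gap halves every 70/5.6 ≈ 12.50 years.
An 8× gap closes after 3 halvings: 3 × 12.50 ≈ 38 years.

38 years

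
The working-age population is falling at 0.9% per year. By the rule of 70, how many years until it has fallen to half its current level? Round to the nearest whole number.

Halving time ≈ 70 / 0.9 = 77.78 → 78 years.

around 78 years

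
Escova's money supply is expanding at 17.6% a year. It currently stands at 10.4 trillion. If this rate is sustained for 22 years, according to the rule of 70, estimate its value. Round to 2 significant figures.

It doubles every 70/17.6 ≈ 3.98 years, so 22 years is 5.53 doublings.
2^5.53 ≈ 46.21; 10.4 × 46.21 ≈ 480 trillion.

about 480 trillion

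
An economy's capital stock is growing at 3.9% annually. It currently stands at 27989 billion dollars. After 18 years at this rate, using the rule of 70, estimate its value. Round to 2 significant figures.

around 56000 billion dollars

It doubles every 70/3.9 ≈ 17.95 years, so 18 years is 1.00 doublings.
2^1.00 ≈ 2.00; 27989 × 2.00 ≈ 56000 billion dollars.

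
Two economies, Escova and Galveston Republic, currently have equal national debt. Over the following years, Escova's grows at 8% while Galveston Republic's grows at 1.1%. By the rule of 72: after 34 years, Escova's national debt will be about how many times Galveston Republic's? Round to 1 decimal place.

Escova pulls ahead at 6.9 pp per year, so the ratio doubles every 72/6.9 ≈ 10.43 years.
In 34 years that's 3.26 doublings: 2^3.26 ≈ 9.6.

around 9.6 times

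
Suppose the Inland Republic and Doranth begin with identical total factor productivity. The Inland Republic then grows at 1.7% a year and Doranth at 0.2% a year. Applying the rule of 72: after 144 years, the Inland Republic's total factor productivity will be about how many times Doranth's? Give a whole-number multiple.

Only the 1.5-point difference matters.
72/1.5 ≈ 48.00 years per doubling of the ratio; 144 years gives 3.00 doublings, so ≈ 8×.

around 8 times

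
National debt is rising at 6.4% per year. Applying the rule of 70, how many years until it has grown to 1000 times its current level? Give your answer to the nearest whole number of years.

109 years

One doubling takes 70/6.4 = 10.94 years.
Reaching 1000× takes log₂(1000) ≈ 9.97 doublings.
9.97 × 10.94 ≈ 109 years.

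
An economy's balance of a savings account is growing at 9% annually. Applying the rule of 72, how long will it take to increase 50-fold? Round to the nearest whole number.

One doubling takes 72/9 = 8.00 years.
Reaching 50× takes log₂(50) ≈ 5.64 doublings.
5.64 × 8.00 ≈ 45 years.

approximately 45 years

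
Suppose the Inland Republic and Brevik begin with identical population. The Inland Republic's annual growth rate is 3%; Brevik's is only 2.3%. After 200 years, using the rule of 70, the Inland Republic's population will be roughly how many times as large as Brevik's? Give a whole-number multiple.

≈ 4 times

the Inland Republic pulls ahead at 0.7 pp per year, so the ratio doubles every 70/0.7 ≈ 100.00 years.
In 200 years that's 2.00 doublings: 2^2.00 ≈ 4.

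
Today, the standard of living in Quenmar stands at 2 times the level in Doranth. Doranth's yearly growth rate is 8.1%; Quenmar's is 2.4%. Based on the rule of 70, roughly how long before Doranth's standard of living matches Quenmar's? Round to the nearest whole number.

What matters is the difference: 5.7 pp.
Rule of 70 on the gap: the ratio halves every 70/5.7 ≈ 12.28 years.
A 2 times gap closes after 1 halving: 1 × 12.28 ≈ 12 years.

≈ 12 years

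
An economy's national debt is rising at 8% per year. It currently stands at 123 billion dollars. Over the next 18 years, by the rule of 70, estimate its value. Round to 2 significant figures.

Doubling time ≈ 70/8 = 8.75 years.
18 years is 18/8.75 ≈ 2.06 doublings, a factor of 2^2.06 ≈ 4.17.
123 × 4.17 ≈ 510 billion dollars.

around 510 billion dollars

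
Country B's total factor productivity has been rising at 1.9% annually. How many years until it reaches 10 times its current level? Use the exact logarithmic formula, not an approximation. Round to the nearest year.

122 years

t = ln(10) / ln(1 + 0.019) = 2.3026 / 0.018822 ≈ 122.34.
≈ 122 years.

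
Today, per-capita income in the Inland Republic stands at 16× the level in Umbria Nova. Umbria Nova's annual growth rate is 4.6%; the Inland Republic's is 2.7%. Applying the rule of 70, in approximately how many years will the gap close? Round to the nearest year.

Umbria Nova gains on the Inland Republic at 4.6% − 2.7% = 1.9 points a year.
At that relative rate the gap halves every 70/1.9 ≈ 36.84 years.
A 16× gap closes after 4 halvings: 4 × 36.84 ≈ 147 years.

≈ 147 years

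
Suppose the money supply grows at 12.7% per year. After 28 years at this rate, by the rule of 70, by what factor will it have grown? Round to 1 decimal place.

approximately 33.8 times

Doubles every ≈ 5.51 years (70/12.7).
28 years is 5.08 doublings; 2^5.08 ≈ 33.8×.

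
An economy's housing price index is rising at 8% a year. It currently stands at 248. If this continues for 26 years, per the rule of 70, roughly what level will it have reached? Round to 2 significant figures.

around 1900

Doubling time ≈ 70/8 = 8.75 years.
26 years is 26/8.75 ≈ 2.97 doublings, a factor of 2^2.97 ≈ 7.84.
248 × 7.84 ≈ 1900.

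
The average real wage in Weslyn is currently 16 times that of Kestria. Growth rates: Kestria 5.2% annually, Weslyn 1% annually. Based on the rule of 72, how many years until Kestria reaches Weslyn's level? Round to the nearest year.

What matters is the difference: 4.2 pp.
Rule of 72 on the gap: the ratio halves every 72/4.2 ≈ 17.14 years.
A 16 times gap closes after 4 halvings: 4 × 17.14 ≈ 69 years.

roughly 69 years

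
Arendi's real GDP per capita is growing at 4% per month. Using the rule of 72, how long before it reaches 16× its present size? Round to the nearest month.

Doubling time ≈ 72/4 = 18.00 months.
Getting to 16× needs 4 doublings: 4 × 18.00 ≈ 72 months.

around 72 months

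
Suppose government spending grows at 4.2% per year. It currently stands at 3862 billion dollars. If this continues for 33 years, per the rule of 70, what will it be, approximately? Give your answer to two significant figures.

around 15000 billion dollars

It doubles every 70/4.2 ≈ 16.67 years, so 33 years is 1.98 doublings.
2^1.98 ≈ 3.94; 3862 × 3.94 ≈ 15000 billion dollars.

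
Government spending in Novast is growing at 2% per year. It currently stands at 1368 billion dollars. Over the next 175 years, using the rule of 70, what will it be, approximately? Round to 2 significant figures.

roughly 44000 billion dollars

Doubling time ≈ 70/2 = 35.00 years.
175 years is 175/35.00 ≈ 5.00 doublings, a factor of 2^5.00 ≈ 32.00.
1368 × 32.00 ≈ 44000 billion dollars.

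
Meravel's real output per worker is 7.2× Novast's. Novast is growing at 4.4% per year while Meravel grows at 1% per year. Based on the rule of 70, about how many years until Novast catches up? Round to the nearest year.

around 59 years

Novast gains on Meravel at 4.4% − 1% = 3.4 points a year.
At that relative rate the gap halves every 70/3.4 ≈ 20.59 years.
A 7.2× gap takes log₂(7.2) ≈ 2.85 halvings to close: 2.85 × 20.59 ≈ 59 years.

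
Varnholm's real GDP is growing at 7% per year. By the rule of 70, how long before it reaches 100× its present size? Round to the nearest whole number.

One doubling takes 70/7 = 10.00 years.
100× is log₂ 100 ≈ 6.64 doublings, so ≈ 6.64 × 10.00 = 66 years.

approximately 66 years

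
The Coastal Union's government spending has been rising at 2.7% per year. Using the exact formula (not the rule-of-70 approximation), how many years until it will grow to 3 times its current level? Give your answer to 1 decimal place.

t = ln(3) / ln(1 + 0.027) = 1.0986 / 0.026642 ≈ 41.24.

41.2 years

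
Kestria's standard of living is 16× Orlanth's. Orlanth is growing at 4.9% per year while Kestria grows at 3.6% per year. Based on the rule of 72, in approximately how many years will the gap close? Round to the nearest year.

≈ 222 years

What matters is the difference: 1.3 pp.
Rule of 72 on the gap: the ratio halves every 72/1.3 ≈ 55.38 years.
A 16× gap closes after 4 halvings: 4 × 55.38 ≈ 222 years.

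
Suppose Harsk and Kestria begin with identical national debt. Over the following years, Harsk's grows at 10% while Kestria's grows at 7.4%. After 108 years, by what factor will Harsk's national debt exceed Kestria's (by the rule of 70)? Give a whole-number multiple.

Harsk pulls ahead at 2.6 pp per year, so the ratio doubles every 70/2.6 ≈ 26.92 years.
In 108 years that's 4.01 doublings: 2^4.01 ≈ 16.

approximately 16 times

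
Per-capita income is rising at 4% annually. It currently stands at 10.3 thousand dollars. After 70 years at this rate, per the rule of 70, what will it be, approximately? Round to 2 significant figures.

≈ 160 thousand dollars

It doubles every 70/4 ≈ 17.50 years, so 70 years is 4.00 doublings.
2^4.00 ≈ 16.00; 10.3 × 16.00 ≈ 160 thousand dollars.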